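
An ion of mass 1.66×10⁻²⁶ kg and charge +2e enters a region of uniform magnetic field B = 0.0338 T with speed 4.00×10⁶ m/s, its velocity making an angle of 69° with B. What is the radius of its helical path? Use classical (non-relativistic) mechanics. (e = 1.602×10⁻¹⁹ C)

r ≈ 5.72 m

v⊥ = v sinθ = 4.00×10⁶·sin69° ≈ 3.734×10⁶ m/s.
r = m v⊥/(|q|B) = (1.66×10⁻²⁶)(3.734×10⁶)/((3.204×10⁻¹⁹)(0.0338)) ≈ 5.72 m.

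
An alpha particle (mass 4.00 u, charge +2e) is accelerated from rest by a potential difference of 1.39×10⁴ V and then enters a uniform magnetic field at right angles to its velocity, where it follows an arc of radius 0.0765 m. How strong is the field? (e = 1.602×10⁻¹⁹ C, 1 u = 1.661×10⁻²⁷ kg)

v = √(2|q|V/m) = √(2·3.204×10⁻¹⁹·1.39×10⁴/6.644×10⁻²⁷) ≈ 1.158×10⁶ m/s.
B = mv/(|q|r) = (6.644×10⁻²⁷)(1.158×10⁶)/((3.204×10⁻¹⁹)(0.0765)) ≈ 0.314 T.

B ≈ 0.314 T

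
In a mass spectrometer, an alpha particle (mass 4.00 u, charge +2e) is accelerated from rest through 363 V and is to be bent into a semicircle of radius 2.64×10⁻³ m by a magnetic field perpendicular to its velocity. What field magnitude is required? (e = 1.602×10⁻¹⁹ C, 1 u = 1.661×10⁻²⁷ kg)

B ≈ 1.47 T

v = √(2|q|V/m) = √(2·3.204×10⁻¹⁹·363/6.644×10⁻²⁷) ≈ 1.871×10⁵ m/s.
B = mv/(|q|r) = (6.644×10⁻²⁷)(1.871×10⁵)/((3.204×10⁻¹⁹)(2.64×10⁻³)) ≈ 1.47 T.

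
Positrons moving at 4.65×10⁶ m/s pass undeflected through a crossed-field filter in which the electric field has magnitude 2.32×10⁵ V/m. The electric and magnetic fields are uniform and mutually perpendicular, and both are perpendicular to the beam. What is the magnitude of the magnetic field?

Balance of forces in the selector: qE = qvB ⇒ B = E/v.
B = 2.32×10⁵/4.65×10⁶ = 0.0499 T.

B = 0.0499 T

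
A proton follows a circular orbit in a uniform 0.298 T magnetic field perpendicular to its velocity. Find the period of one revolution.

The cyclotron period depends only on m, q, B: T = 2πm/(|q|B).
T = 2π(1.673×10⁻²⁷)/((1.602×10⁻¹⁹)(0.298)) ≈ 2.20×10⁻⁷ s.

T ≈ 2.20×10⁻⁷ s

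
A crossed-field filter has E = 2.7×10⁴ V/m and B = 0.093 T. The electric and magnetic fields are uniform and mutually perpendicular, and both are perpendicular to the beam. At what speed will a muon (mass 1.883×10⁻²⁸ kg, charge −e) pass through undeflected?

v = 2.9×10⁵ m/s

For undeflected motion the electric and magnetic forces balance: qE = qvB.
v = E/B = 2.7×10⁴/0.093 = 2.9×10⁵ m/s.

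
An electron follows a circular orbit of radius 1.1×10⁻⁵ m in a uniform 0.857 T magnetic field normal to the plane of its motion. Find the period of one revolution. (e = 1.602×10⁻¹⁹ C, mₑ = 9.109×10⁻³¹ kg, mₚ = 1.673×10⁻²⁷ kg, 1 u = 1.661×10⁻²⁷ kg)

T ≈ 4.17×10⁻¹¹ s

The cyclotron period depends only on m, q, B: T = 2πm/(|q|B).
T = 2π(9.109×10⁻³¹)/((1.602×10⁻¹⁹)(0.857)) ≈ 4.17×10⁻¹¹ s.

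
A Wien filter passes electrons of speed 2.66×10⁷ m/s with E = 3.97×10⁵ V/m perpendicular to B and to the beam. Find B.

Balance of forces in the selector: qE = qvB ⇒ B = E/v.
B = 3.97×10⁵/2.66×10⁷ = 0.0149 T.

B = 0.0149 T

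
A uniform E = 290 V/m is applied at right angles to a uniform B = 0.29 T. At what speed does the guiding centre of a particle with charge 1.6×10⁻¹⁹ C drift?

The E×B drift speed is v_d = E/B.
v_d = 290/0.29 = 1000 m/s.

v_d ≈ 1000 m/s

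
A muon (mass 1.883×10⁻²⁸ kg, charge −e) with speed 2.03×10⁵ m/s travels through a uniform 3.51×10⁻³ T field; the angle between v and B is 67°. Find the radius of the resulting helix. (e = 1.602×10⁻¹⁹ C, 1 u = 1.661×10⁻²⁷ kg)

r ≈ 0.0626 m

v⊥ = v sinθ = 2.03×10⁵·sin67° ≈ 1.869×10⁵ m/s.
r = m v⊥/(|q|B) = (1.883×10⁻²⁸)(1.869×10⁵)/((1.602×10⁻¹⁹)(3.51×10⁻³)) ≈ 0.0626 m.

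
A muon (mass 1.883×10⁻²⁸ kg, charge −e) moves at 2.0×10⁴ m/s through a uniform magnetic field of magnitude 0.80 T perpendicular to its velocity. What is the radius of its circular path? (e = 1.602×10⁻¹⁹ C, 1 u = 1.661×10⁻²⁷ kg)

r ≈ 2.9×10⁻⁵ m

The magnetic force provides the centripetal force: |q|vB = mv²/r.
r = mv/(|q|B) = (1.883×10⁻²⁸)(2.0×10⁴)/((1.602×10⁻¹⁹)(0.80)) ≈ 2.9×10⁻⁵ m.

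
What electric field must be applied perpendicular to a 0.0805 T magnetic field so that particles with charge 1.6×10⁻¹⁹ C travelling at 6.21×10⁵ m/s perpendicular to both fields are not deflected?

E = 5.00×10⁴ V/m

For straight-line motion qE = qvB, so E = vB.
E = 6.21×10⁵ × 0.0805 = 5.00×10⁴ V/m.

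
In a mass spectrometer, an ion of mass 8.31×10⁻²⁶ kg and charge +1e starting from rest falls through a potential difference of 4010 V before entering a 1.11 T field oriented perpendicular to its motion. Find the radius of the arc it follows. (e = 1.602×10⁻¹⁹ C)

Acceleration: |q|V = ½mv² ⇒ v = √(2|q|V/m) = √(2·1.602×10⁻¹⁹·4010/8.31×10⁻²⁶) ≈ 1.243×10⁵ m/s.
In the field: r = mv/(|q|B) = (8.31×10⁻²⁶)(1.243×10⁵)/((1.602×10⁻¹⁹)(1.11)) ≈ 0.0581 m.

r ≈ 0.0581 m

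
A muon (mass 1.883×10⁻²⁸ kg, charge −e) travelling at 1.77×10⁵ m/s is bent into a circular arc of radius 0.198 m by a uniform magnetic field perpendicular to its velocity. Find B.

B ≈ 1.05×10⁻³ T

From |q|vB = mv²/r, B = mv/(|q|r).
B = (1.883×10⁻²⁸)(1.77×10⁵)/((1.602×10⁻¹⁹)(0.198)) ≈ 1.05×10⁻³ T.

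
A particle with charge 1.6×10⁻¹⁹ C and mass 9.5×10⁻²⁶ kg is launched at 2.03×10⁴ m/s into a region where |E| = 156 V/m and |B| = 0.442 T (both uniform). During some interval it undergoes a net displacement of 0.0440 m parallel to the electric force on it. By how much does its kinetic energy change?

ΔKE ≈ 1.10×10⁻¹⁸ J

The magnetic force is always ⟂ v and does no work; only the electric force changes KE.
ΔKE = F_E · d = |q|E d = (1.6×10⁻¹⁹)(156)(0.0440) ≈ 1.10×10⁻¹⁸ J.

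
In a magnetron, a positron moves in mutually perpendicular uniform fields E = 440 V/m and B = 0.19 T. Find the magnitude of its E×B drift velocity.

v_d ≈ 2300 m/s

In crossed fields the guiding centre drifts at v_d = |E×B|/B² = E/B, independent of charge and mass.
v_d = 440/0.19 = 2300 m/s.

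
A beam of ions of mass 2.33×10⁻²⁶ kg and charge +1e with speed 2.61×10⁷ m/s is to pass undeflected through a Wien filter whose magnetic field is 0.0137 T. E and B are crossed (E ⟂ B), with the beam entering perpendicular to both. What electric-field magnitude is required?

E = 3.58×10⁵ V/m

For straight-line motion qE = qvB, so E = vB.
E = 2.61×10⁷ × 0.0137 = 3.58×10⁵ V/m.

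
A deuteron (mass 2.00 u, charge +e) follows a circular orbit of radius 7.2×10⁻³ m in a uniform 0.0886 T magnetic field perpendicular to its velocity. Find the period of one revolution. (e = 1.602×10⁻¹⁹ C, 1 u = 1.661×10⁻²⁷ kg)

T ≈ 1.47×10⁻⁶ s

The cyclotron period depends only on m, q, B: T = 2πm/(|q|B).
T = 2π(3.322×10⁻²⁷)/((1.602×10⁻¹⁹)(0.0886)) ≈ 1.47×10⁻⁶ s.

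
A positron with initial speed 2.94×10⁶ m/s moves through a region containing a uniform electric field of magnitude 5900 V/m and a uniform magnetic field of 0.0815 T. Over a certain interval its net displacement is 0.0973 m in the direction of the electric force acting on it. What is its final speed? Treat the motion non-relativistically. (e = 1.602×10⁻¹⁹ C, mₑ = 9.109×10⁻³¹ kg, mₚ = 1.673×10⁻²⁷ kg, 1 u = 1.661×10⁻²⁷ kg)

v_f ≈ 1.45×10⁷ m/s

B does no work; ΔKE = |q|E d.
½mv_f² = ½mv₀² + |q|Ed = ½(9.109×10⁻³¹)(2.94×10⁶)² + (1.602×10⁻¹⁹)(5900)(0.0973) ≈ 3.937×10⁻¹⁸ J + 9.197×10⁻¹⁷ J ≈ 9.590×10⁻¹⁷ J.
v_f = √(2·9.590×10⁻¹⁷/9.109×10⁻³¹) ≈ 1.45×10⁷ m/s.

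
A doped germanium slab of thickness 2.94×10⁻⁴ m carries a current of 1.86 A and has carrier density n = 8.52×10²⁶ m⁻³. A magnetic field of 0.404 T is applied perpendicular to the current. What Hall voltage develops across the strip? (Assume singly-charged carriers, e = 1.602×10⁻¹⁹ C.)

V_H = IB/(n e t).
V_H = (1.86)(0.404)/((8.52×10²⁶)(1.602×10⁻¹⁹)(2.94×10⁻⁴)) ≈ 1.87×10⁻⁵ V.

V_H ≈ 1.87×10⁻⁵ V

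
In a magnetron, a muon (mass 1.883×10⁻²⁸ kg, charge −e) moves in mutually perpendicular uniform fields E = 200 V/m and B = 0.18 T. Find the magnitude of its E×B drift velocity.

The E×B drift speed is v_d = E/B.
v_d = 200/0.18 = 1100 m/s.

v_d ≈ 1100 m/s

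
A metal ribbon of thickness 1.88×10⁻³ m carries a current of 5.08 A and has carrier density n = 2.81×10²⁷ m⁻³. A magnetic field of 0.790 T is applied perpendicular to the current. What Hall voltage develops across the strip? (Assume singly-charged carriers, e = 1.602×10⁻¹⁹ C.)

V_H ≈ 4.74×10⁻⁶ V

V_H = IB/(n e t).
V_H = (5.08)(0.790)/((2.81×10²⁷)(1.602×10⁻¹⁹)(1.88×10⁻³)) ≈ 4.74×10⁻⁶ V.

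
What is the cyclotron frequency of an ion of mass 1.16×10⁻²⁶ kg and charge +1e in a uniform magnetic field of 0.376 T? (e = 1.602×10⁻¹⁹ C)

f ≈ 8.26×10⁵ Hz

f = |q|B/(2πm).
f = (1.602×10⁻¹⁹)(0.376)/(2π·1.16×10⁻²⁶) ≈ 8.26×10⁵ Hz.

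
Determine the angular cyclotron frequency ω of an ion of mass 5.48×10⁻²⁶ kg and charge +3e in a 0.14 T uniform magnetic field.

ω = |q|B/m.
ω = (4.806×10⁻¹⁹)(0.14)/5.48×10⁻²⁶ ≈ 1.2×10⁶ rad/s.

ω ≈ 1.2×10⁶ rad/s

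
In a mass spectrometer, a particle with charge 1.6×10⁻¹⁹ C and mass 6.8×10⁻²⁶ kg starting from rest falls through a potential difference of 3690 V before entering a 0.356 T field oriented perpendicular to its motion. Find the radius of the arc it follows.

r ≈ 0.157 m

Acceleration: |q|V = ½mv² ⇒ v = √(2|q|V/m) = √(2·1.6×10⁻¹⁹·3690/6.8×10⁻²⁶) ≈ 1.318×10⁵ m/s.
In the field: r = mv/(|q|B) = (6.8×10⁻²⁶)(1.318×10⁵)/((1.6×10⁻¹⁹)(0.356)) ≈ 0.157 m.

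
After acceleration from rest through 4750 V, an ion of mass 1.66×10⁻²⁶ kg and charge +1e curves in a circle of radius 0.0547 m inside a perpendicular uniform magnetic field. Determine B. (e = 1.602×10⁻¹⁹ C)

B ≈ 0.574 T

v = √(2|q|V/m) = √(2·1.602×10⁻¹⁹·4750/1.66×10⁻²⁶) ≈ 3.028×10⁵ m/s.
B = mv/(|q|r) = (1.66×10⁻²⁶)(3.028×10⁵)/((1.602×10⁻¹⁹)(0.0547)) ≈ 0.574 T.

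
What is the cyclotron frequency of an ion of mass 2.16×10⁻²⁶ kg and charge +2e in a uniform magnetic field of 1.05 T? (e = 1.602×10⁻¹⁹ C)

f ≈ 2.48×10⁶ Hz

f = |q|B/(2πm).
f = (3.204×10⁻¹⁹)(1.05)/(2π·2.16×10⁻²⁶) ≈ 2.48×10⁶ Hz.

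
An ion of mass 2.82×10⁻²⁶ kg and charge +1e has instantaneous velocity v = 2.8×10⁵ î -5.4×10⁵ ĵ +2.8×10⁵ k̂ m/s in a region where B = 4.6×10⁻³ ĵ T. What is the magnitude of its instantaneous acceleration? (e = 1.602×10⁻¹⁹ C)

|a| ≈ 1.03×10¹⁰ m/s²

v×B = (-1290, 0, 1290) N/C.
F = q v×B = (1.602×10⁻¹⁹ C)·(-1290, 0, 1290) = (-2.06×10⁻¹⁶, 0, 2.06×10⁻¹⁶) N.
|a| = |F|/m = 2.918×10⁻¹⁶/2.82×10⁻²⁶ ≈ 1.03×10¹⁰ m/s².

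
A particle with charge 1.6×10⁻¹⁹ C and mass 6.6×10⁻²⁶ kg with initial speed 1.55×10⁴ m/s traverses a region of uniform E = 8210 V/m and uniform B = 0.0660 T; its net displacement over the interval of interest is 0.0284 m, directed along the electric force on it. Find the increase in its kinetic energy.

ΔKE ≈ 3.73×10⁻¹⁷ J

The magnetic force is always ⟂ v and does no work; only the electric force changes KE.
ΔKE = F_E · d = |q|E d = (1.6×10⁻¹⁹)(8210)(0.0284) ≈ 3.73×10⁻¹⁷ J.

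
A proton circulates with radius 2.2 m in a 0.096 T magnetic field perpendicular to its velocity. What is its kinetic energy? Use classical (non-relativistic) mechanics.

v = |q|Br/m, then KE = ½mv² = (qBr)²/(2m).
v = (1.602×10⁻¹⁹)(0.096)(2.2)/1.673×10⁻²⁷ ≈ 2.022×10⁷ m/s.
KE = ½(1.673×10⁻²⁷)(2.022×10⁷)² ≈ 3.4×10⁻¹³ J.

KE ≈ 3.4×10⁻¹³ J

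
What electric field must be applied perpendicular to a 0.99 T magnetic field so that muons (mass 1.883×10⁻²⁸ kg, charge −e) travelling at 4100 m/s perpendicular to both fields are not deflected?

E = 4100 V/m

For straight-line motion qE = qvB, so E = vB.
E = 4100 × 0.99 = 4100 V/m.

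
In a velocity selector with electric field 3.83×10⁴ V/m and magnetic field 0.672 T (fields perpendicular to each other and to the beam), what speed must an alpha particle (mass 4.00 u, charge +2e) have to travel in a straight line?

v = 5.70×10⁴ m/s

Zero net Lorentz force requires |qE| = |q v×B|, i.e. E = vB.
v = E/B = 3.83×10⁴/0.672 = 5.70×10⁴ m/s.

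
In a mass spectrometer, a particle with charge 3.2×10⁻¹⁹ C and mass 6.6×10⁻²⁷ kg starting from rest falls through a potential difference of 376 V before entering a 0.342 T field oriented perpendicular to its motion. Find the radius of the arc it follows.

Acceleration: |q|V = ½mv² ⇒ v = √(2|q|V/m) = √(2·3.2×10⁻¹⁹·376/6.6×10⁻²⁷) ≈ 1.909×10⁵ m/s.
In the field: r = mv/(|q|B) = (6.6×10⁻²⁷)(1.909×10⁵)/((3.2×10⁻¹⁹)(0.342)) ≈ 0.0115 m.

r ≈ 0.0115 m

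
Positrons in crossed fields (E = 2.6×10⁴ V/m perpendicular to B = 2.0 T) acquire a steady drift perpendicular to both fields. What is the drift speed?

The E×B drift speed is v_d = E/B.
v_d = 2.6×10⁴/2.0 = 1.3×10⁴ m/s.

v_d ≈ 1.3×10⁴ m/s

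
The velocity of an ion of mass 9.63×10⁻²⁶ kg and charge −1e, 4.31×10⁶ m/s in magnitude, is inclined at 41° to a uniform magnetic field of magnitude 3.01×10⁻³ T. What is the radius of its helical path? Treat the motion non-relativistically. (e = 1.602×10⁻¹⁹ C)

r ≈ 565 m

v⊥ = v sinθ = 4.31×10⁶·sin41° ≈ 2.828×10⁶ m/s.
r = m v⊥/(|q|B) = (9.63×10⁻²⁶)(2.828×10⁶)/((1.602×10⁻¹⁹)(3.01×10⁻³)) ≈ 565 m.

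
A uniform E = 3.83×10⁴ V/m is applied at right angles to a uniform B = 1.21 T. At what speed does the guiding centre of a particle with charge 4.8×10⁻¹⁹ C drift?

v_d ≈ 3.17×10⁴ m/s

The E×B drift speed is v_d = E/B.
v_d = 3.83×10⁴/1.21 = 3.17×10⁴ m/s.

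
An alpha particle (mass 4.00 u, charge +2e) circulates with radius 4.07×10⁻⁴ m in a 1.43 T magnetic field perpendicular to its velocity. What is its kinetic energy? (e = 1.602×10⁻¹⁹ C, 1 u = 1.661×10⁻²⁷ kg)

KE ≈ 2.62×10⁻¹⁸ J

v = |q|Br/m, then KE = ½mv² = (qBr)²/(2m).
v = (3.204×10⁻¹⁹)(1.43)(4.07×10⁻⁴)/6.644×10⁻²⁷ ≈ 2.807×10⁴ m/s.
KE = ½(6.644×10⁻²⁷)(2.807×10⁴)² ≈ 2.62×10⁻¹⁸ J.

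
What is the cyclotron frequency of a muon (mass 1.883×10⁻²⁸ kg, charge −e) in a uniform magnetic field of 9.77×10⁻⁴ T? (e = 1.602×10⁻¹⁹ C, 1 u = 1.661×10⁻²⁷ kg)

f ≈ 1.32×10⁵ Hz

f = |q|B/(2πm).
f = (1.602×10⁻¹⁹)(9.77×10⁻⁴)/(2π·1.883×10⁻²⁸) ≈ 1.32×10⁵ Hz.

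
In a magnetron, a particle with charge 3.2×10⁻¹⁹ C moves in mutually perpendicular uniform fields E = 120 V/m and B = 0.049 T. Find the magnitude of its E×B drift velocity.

v_d ≈ 2400 m/s

The E×B drift speed is v_d = E/B.
v_d = 120/0.049 = 2400 m/s.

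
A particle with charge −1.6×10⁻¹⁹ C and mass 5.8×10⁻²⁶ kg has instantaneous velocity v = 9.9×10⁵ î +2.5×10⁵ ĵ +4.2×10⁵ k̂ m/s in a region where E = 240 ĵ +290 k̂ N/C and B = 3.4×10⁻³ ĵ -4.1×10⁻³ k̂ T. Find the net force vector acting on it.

F ≈ (3.92×10⁻¹⁶, -6.88×10⁻¹⁶, -5.85×10⁻¹⁶) N

v×B = (-2450, 4060, 3370) N/C.
E + v×B = (-2450, 4300, 3660) N/C.
F = q(E + v×B) = (−1.6×10⁻¹⁹ C)·(-2450, 4300, 3660) = (3.92×10⁻¹⁶, -6.88×10⁻¹⁶, -5.85×10⁻¹⁶) N.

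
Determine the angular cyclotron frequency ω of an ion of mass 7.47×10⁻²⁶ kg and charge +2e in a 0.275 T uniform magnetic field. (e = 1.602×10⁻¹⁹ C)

ω = |q|B/m.
ω = (3.204×10⁻¹⁹)(0.275)/7.47×10⁻²⁶ ≈ 1.18×10⁶ rad/s.

ω ≈ 1.18×10⁶ rad/s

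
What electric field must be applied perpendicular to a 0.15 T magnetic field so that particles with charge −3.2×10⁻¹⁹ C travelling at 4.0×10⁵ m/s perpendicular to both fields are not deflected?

For straight-line motion qE = qvB, so E = vB.
E = 4.0×10⁵ × 0.15 = 6.0×10⁴ V/m.

E = 6.0×10⁴ V/m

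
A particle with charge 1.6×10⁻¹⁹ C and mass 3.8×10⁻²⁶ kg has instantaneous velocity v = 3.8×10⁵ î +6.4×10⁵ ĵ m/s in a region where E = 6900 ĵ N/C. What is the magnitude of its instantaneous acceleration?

|a| ≈ 2.91×10¹⁰ m/s²

Only an electric field acts, so F = qE = (1.6×10⁻¹⁹ C)·(0, 6900, 0) = (0, 1.10×10⁻¹⁵, 0) N.
|a| = |F|/m = 1.104×10⁻¹⁵/3.8×10⁻²⁶ ≈ 2.91×10¹⁰ m/s².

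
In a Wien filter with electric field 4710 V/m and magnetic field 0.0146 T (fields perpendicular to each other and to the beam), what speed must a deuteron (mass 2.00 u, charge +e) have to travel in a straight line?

v = 3.23×10⁵ m/s

For undeflected motion the electric and magnetic forces balance: qE = qvB.
v = E/B = 4710/0.0146 = 3.23×10⁵ m/s.
The result is independent of the particle's charge and mass.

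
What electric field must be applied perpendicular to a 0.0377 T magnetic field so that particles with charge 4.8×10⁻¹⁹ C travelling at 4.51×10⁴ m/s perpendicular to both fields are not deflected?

E = 1700 V/m

For straight-line motion qE = qvB, so E = vB.
E = 4.51×10⁴ × 0.0377 = 1700 V/m.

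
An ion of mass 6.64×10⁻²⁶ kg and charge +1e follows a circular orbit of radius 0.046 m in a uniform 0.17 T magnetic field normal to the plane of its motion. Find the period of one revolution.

The cyclotron period depends only on m, q, B: T = 2πm/(|q|B).
T = 2π(6.64×10⁻²⁶)/((1.602×10⁻¹⁹)(0.17)) ≈ 1.5×10⁻⁵ s.

T ≈ 1.5×10⁻⁵ s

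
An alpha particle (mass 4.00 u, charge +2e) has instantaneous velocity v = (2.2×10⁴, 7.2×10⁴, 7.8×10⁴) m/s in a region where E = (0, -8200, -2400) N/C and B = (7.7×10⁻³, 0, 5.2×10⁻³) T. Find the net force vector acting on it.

v×B = (374, 486, -554) N/C.
E + v×B = (374, -7710, -2950) N/C.
F = q(E + v×B) = (3.204×10⁻¹⁹ C)·(374, -7710, -2950) = (1.20×10⁻¹⁶, -2.47×10⁻¹⁵, -9.47×10⁻¹⁶) N.

F ≈ (1.20×10⁻¹⁶, -2.47×10⁻¹⁵, -9.47×10⁻¹⁶) N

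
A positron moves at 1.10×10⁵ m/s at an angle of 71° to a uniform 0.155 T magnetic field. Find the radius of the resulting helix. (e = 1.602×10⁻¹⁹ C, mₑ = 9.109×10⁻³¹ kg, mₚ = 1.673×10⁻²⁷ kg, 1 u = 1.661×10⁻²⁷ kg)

r ≈ 3.82×10⁻⁶ m

v⊥ = v sinθ = 1.10×10⁵·sin71° ≈ 1.040×10⁵ m/s.
r = m v⊥/(|q|B) = (9.109×10⁻³¹)(1.040×10⁵)/((1.602×10⁻¹⁹)(0.155)) ≈ 3.82×10⁻⁶ m.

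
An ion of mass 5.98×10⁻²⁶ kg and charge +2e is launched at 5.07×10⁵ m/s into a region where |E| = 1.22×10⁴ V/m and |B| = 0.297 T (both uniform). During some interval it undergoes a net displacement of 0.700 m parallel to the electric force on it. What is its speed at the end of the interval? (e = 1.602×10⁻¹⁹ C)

v_f ≈ 5.90×10⁵ m/s

B does no work; ΔKE = |q|E d.
½mv_f² = ½mv₀² + |q|Ed = ½(5.98×10⁻²⁶)(5.07×10⁵)² + (3.204×10⁻¹⁹)(1.22×10⁴)(0.700) ≈ 7.686×10⁻¹⁵ J + 2.736×10⁻¹⁵ J ≈ 1.042×10⁻¹⁴ J.
v_f = √(2·1.042×10⁻¹⁴/5.98×10⁻²⁶) ≈ 5.90×10⁵ m/s.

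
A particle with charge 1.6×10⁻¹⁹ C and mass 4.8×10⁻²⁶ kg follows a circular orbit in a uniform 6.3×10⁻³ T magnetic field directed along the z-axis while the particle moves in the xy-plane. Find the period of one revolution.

T ≈ 3.0×10⁻⁴ s

The cyclotron period depends only on m, q, B: T = 2πm/(|q|B).
T = 2π(4.8×10⁻²⁶)/((1.6×10⁻¹⁹)(6.3×10⁻³)) ≈ 3.0×10⁻⁴ s.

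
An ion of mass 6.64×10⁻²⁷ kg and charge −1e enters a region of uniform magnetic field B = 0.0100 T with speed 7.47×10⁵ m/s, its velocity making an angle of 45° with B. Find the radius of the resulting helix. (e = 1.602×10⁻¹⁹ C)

r ≈ 2.19 m

v⊥ = v sinθ = 7.47×10⁵·sin45° ≈ 5.282×10⁵ m/s.
r = m v⊥/(|q|B) = (6.64×10⁻²⁷)(5.282×10⁵)/((1.602×10⁻¹⁹)(0.0100)) ≈ 2.19 m.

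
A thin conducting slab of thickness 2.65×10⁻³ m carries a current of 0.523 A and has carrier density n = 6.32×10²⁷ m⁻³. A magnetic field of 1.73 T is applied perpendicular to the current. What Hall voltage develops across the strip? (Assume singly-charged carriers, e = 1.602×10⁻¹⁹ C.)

V_H ≈ 3.37×10⁻⁷ V

V_H = IB/(n e t).
V_H = (0.523)(1.73)/((6.32×10²⁷)(1.602×10⁻¹⁹)(2.65×10⁻³)) ≈ 3.37×10⁻⁷ V.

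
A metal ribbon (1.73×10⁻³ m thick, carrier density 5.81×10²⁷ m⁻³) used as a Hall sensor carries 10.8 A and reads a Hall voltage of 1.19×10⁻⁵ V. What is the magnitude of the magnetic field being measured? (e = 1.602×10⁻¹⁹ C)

B ≈ 1.77 T

From V_H = IB/(n e t), B = V_H n e t / I.
B = (1.19×10⁻⁵)(5.81×10²⁷)(1.602×10⁻¹⁹)(1.73×10⁻³)/10.8 ≈ 1.77 T.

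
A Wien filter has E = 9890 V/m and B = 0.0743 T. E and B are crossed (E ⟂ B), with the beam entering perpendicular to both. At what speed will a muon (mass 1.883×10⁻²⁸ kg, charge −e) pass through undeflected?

Straight-line motion ⇒ electric and magnetic forces cancel, so E = vB.
v = E/B = 9890/0.0743 = 1.33×10⁵ m/s.

v = 1.33×10⁵ m/s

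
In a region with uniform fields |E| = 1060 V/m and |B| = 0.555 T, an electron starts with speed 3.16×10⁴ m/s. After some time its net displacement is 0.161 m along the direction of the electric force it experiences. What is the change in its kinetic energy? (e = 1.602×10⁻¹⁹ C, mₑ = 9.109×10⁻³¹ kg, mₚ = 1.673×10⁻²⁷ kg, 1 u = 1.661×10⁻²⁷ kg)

The magnetic force is always ⟂ v and does no work; only the electric force changes KE.
ΔKE = F_E · d = |q|E d = (1.602×10⁻¹⁹)(1060)(0.161) ≈ 2.73×10⁻¹⁷ J.

ΔKE ≈ 2.73×10⁻¹⁷ J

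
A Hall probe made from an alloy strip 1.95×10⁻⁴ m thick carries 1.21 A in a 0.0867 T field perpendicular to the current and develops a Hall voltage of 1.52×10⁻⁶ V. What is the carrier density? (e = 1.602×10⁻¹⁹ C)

From V_H = IB/(n e t), n = IB/(V_H e t).
n = (1.21)(0.0867)/((1.52×10⁻⁶)(1.602×10⁻¹⁹)(1.95×10⁻⁴)) ≈ 2.21×10²⁷ m⁻³.

n ≈ 2.21×10²⁷ m⁻³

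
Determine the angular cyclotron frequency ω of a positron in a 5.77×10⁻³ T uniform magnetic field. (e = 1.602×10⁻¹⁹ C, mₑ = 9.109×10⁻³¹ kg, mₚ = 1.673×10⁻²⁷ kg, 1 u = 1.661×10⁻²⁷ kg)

ω = |q|B/m.
ω = (1.602×10⁻¹⁹)(5.77×10⁻³)/9.109×10⁻³¹ ≈ 1.01×10⁹ rad/s.

ω ≈ 1.01×10⁹ rad/s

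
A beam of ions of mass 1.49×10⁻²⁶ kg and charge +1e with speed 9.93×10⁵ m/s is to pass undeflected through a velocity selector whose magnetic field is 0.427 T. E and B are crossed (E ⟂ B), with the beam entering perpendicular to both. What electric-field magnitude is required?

For straight-line motion qE = qvB, so E = vB.
E = 9.93×10⁵ × 0.427 = 4.24×10⁵ V/m.

E = 4.24×10⁵ V/m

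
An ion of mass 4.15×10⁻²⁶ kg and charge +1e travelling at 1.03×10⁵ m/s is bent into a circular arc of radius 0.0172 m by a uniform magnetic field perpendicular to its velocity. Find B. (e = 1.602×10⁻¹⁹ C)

B ≈ 1.55 T

From |q|vB = mv²/r, B = mv/(|q|r).
B = (4.15×10⁻²⁶)(1.03×10⁵)/((1.602×10⁻¹⁹)(0.0172)) ≈ 1.55 T.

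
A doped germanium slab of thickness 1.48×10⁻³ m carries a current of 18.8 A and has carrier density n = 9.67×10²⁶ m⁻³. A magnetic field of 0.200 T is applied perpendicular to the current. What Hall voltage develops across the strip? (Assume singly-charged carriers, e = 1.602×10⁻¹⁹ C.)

V_H ≈ 1.64×10⁻⁵ V

V_H = IB/(n e t).
V_H = (18.8)(0.200)/((9.67×10²⁶)(1.602×10⁻¹⁹)(1.48×10⁻³)) ≈ 1.64×10⁻⁵ V.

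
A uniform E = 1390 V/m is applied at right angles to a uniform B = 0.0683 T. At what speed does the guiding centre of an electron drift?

v_d ≈ 2.04×10⁴ m/s

The steady drift has the magnetic force balancing the electric force, so v_d = E/B.
v_d = 1390/0.0683 = 2.04×10⁴ m/s.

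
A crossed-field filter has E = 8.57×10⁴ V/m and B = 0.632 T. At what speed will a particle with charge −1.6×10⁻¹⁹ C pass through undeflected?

Straight-line motion ⇒ electric and magnetic forces cancel, so E = vB.
v = E/B = 8.57×10⁴/0.632 = 1.36×10⁵ m/s.

v = 1.36×10⁵ m/s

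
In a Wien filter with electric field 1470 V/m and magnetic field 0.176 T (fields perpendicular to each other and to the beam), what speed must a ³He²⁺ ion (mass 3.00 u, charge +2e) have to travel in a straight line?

v = 8350 m/s

Zero net Lorentz force requires |qE| = |q v×B|, i.e. E = vB.
v = E/B = 1470/0.176 = 8350 m/s.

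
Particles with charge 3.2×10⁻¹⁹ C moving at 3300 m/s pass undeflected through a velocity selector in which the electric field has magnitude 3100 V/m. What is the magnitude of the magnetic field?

B = 0.94 T

Balance of forces in the selector: qE = qvB ⇒ B = E/v.
B = 3100/3300 = 0.94 T.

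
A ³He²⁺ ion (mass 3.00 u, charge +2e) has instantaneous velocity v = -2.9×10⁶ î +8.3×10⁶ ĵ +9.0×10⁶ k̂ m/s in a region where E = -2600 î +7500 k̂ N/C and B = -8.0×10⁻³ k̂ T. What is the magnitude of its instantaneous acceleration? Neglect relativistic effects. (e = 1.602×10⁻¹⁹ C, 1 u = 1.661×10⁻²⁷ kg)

v×B = (-6.64×10⁴, -2.32×10⁴, 0) N/C.
E + v×B = (-6.90×10⁴, -2.32×10⁴, 7500) N/C.
F = q(E + v×B) = (3.204×10⁻¹⁹ C)·(-6.90×10⁴, -2.32×10⁴, 7500) = (-2.21×10⁻¹⁴, -7.43×10⁻¹⁵, 2.40×10⁻¹⁵) N.
|a| = |F|/m = 2.345×10⁻¹⁴/4.983×10⁻²⁷ ≈ 4.71×10¹² m/s².

|a| ≈ 4.71×10¹² m/s²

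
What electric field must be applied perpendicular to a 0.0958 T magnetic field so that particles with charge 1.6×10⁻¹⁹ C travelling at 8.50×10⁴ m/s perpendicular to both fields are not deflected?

For straight-line motion qE = qvB, so E = vB.
E = 8.50×10⁴ × 0.0958 = 8140 V/m.

E = 8140 V/m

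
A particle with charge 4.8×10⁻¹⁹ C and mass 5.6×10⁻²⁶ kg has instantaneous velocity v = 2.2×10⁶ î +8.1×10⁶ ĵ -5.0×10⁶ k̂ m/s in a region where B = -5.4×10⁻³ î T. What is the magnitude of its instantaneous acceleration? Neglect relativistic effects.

|a| ≈ 4.41×10¹¹ m/s²

v×B = (0, 2.70×10⁴, 4.37×10⁴) N/C.
F = q v×B = (4.8×10⁻¹⁹ C)·(0, 2.70×10⁴, 4.37×10⁴) = (0, 1.30×10⁻¹⁴, 2.10×10⁻¹⁴) N.
|a| = |F|/m = 2.467×10⁻¹⁴/5.6×10⁻²⁶ ≈ 4.41×10¹¹ m/s².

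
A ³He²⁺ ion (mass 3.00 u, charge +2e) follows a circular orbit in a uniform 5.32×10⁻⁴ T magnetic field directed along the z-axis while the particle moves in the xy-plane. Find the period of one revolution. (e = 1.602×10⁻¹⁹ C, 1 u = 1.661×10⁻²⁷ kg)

T ≈ 1.84×10⁻⁴ s

The cyclotron period depends only on m, q, B: T = 2πm/(|q|B).
T = 2π(4.983×10⁻²⁷)/((3.204×10⁻¹⁹)(5.32×10⁻⁴)) ≈ 1.84×10⁻⁴ s.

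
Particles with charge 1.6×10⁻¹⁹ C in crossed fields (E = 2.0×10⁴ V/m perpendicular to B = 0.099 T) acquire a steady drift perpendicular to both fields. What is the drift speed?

v_d ≈ 2.0×10⁵ m/s

The steady drift has the magnetic force balancing the electric force, so v_d = E/B.
v_d = 2.0×10⁴/0.099 = 2.0×10⁵ m/s.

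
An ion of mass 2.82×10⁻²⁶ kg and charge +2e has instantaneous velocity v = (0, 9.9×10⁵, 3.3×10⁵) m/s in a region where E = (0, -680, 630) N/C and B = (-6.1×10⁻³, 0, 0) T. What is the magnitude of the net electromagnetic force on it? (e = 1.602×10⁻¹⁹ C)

v×B = (0, -2010, 6040) N/C.
E + v×B = (0, -2690, 6670) N/C.
F = q(E + v×B) = (3.204×10⁻¹⁹ C)·(0, -2690, 6670) = (0, -8.63×10⁻¹⁶, 2.14×10⁻¹⁵) N.
|F| = 2.30×10⁻¹⁵ N.

|F| ≈ 2.30×10⁻¹⁵ N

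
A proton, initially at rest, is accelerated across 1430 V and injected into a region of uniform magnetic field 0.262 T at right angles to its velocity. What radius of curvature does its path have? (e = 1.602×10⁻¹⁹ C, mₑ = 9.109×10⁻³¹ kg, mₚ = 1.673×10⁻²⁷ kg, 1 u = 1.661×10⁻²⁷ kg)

r ≈ 0.0209 m

Acceleration: |q|V = ½mv² ⇒ v = √(2|q|V/m) = √(2·1.602×10⁻¹⁹·1430/1.673×10⁻²⁷) ≈ 5.233×10⁵ m/s.
In the field: r = mv/(|q|B) = (1.673×10⁻²⁷)(5.233×10⁵)/((1.602×10⁻¹⁹)(0.262)) ≈ 0.0209 m.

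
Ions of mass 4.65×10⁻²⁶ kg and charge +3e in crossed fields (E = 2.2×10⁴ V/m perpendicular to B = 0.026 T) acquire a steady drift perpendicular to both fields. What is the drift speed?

In crossed fields the guiding centre drifts at v_d = |E×B|/B² = E/B, independent of charge and mass.
v_d = 2.2×10⁴/0.026 = 8.5×10⁵ m/s.

v_d ≈ 8.5×10⁵ m/s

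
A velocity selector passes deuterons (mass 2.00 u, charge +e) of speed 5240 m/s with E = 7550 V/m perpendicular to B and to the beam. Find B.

B = 1.44 T

Balance of forces in the selector: qE = qvB ⇒ B = E/v.
B = 7550/5240 = 1.44 T.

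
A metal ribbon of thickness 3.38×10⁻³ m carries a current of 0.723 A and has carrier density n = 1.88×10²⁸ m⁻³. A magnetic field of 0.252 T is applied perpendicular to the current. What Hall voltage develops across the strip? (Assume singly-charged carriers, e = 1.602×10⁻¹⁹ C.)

V_H ≈ 1.79×10⁻⁸ V

V_H = IB/(n e t).
V_H = (0.723)(0.252)/((1.88×10²⁸)(1.602×10⁻¹⁹)(3.38×10⁻³)) ≈ 1.79×10⁻⁸ V.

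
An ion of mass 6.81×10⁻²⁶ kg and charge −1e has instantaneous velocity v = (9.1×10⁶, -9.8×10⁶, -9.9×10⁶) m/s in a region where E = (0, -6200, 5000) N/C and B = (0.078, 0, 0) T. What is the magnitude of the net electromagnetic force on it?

|F| ≈ 1.75×10⁻¹³ N

v×B = (0, -7.72×10⁵, 7.64×10⁵) N/C.
E + v×B = (0, -7.78×10⁵, 7.69×10⁵) N/C.
F = q(E + v×B) = (−1.602×10⁻¹⁹ C)·(0, -7.78×10⁵, 7.69×10⁵) = (0, 1.25×10⁻¹³, -1.23×10⁻¹³) N.
|F| = 1.75×10⁻¹³ N.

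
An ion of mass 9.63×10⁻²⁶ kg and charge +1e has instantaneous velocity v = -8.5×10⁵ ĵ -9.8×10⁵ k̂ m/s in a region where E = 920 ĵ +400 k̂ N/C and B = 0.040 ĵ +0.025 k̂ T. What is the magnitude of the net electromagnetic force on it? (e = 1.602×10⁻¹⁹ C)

v×B = (1.80×10⁴, 0, 0) N/C.
E + v×B = (1.80×10⁴, 920, 400) N/C.
F = q(E + v×B) = (1.602×10⁻¹⁹ C)·(1.80×10⁴, 920, 400) = (2.88×10⁻¹⁵, 1.47×10⁻¹⁶, 6.41×10⁻¹⁷) N.
|F| = 2.88×10⁻¹⁵ N.

|F| ≈ 2.88×10⁻¹⁵ N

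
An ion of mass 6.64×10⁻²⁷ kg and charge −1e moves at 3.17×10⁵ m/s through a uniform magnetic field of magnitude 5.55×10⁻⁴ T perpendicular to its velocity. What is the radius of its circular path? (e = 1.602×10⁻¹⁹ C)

r ≈ 23.7 m

The magnetic force provides the centripetal force: |q|vB = mv²/r.
r = mv/(|q|B) = (6.64×10⁻²⁷)(3.17×10⁵)/((1.602×10⁻¹⁹)(5.55×10⁻⁴)) ≈ 23.7 m.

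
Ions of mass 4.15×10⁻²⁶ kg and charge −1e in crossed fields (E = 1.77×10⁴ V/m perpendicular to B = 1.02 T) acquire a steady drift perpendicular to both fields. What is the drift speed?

v_d ≈ 1.74×10⁴ m/s

The E×B drift speed is v_d = E/B.
v_d = 1.77×10⁴/1.02 = 1.74×10⁴ m/s.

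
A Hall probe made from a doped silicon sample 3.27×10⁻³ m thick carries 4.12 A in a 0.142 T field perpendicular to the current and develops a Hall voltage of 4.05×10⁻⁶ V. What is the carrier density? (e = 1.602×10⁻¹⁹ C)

n ≈ 2.76×10²⁶ m⁻³

From V_H = IB/(n e t), n = IB/(V_H e t).
n = (4.12)(0.142)/((4.05×10⁻⁶)(1.602×10⁻¹⁹)(3.27×10⁻³)) ≈ 2.76×10²⁶ m⁻³.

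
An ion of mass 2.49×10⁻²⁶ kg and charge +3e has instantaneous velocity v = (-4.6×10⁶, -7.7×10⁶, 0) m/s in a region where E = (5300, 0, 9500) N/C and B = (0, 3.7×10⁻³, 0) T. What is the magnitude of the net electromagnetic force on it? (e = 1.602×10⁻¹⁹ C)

|F| ≈ 4.42×10⁻¹⁵ N

v×B = (0, 0, -1.70×10⁴) N/C.
E + v×B = (5300, 0, -7520) N/C.
F = q(E + v×B) = (4.806×10⁻¹⁹ C)·(5300, 0, -7520) = (2.55×10⁻¹⁵, 0, -3.61×10⁻¹⁵) N.
|F| = 4.42×10⁻¹⁵ N.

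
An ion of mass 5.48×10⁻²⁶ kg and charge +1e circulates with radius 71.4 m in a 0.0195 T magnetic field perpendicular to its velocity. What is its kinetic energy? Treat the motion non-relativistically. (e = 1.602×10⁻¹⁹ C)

KE ≈ 4.54×10⁻¹³ J

v = |q|Br/m, then KE = ½mv² = (qBr)²/(2m).
v = (1.602×10⁻¹⁹)(0.0195)(71.4)/5.48×10⁻²⁶ ≈ 4.070×10⁶ m/s.
KE = ½(5.48×10⁻²⁶)(4.070×10⁶)² ≈ 4.54×10⁻¹³ J.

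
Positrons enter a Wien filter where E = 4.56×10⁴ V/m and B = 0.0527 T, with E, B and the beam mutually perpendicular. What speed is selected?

v = 8.65×10⁵ m/s

For undeflected motion the electric and magnetic forces balance: qE = qvB.
v = E/B = 4.56×10⁴/0.0527 = 8.65×10⁵ m/s.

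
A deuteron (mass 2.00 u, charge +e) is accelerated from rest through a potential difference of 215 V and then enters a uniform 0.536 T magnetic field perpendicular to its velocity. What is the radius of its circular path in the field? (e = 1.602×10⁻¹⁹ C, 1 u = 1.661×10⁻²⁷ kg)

Acceleration: |q|V = ½mv² ⇒ v = √(2|q|V/m) = √(2·1.602×10⁻¹⁹·215/3.322×10⁻²⁷) ≈ 1.440×10⁵ m/s.
In the field: r = mv/(|q|B) = (3.322×10⁻²⁷)(1.440×10⁵)/((1.602×10⁻¹⁹)(0.536)) ≈ 5.57×10⁻³ m.

r ≈ 5.57×10⁻³ m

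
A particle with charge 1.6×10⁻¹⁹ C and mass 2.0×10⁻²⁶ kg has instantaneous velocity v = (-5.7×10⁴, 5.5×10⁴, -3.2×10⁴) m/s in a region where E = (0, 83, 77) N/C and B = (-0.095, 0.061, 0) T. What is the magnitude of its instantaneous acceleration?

v×B = (1950, 3040, 1750) N/C.
E + v×B = (1950, 3120, 1820) N/C.
F = q(E + v×B) = (1.6×10⁻¹⁹ C)·(1950, 3120, 1820) = (3.12×10⁻¹⁶, 5.00×10⁻¹⁶, 2.92×10⁻¹⁶) N.
|a| = |F|/m = 6.576×10⁻¹⁶/2.0×10⁻²⁶ ≈ 3.29×10¹⁰ m/s².

|a| ≈ 3.29×10¹⁰ m/s²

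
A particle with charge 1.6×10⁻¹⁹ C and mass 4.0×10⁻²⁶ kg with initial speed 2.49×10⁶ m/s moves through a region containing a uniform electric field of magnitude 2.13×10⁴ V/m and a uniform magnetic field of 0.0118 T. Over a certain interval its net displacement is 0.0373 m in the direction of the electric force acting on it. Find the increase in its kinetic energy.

The magnetic force is always ⟂ v and does no work; only the electric force changes KE.
ΔKE = F_E · d = |q|E d = (1.6×10⁻¹⁹)(2.13×10⁴)(0.0373) ≈ 1.27×10⁻¹⁶ J.

ΔKE ≈ 1.27×10⁻¹⁶ J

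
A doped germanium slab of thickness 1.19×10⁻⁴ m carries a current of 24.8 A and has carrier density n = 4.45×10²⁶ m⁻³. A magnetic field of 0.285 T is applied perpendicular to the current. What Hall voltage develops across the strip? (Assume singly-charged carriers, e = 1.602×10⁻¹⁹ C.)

V_H ≈ 8.33×10⁻⁴ V

V_H = IB/(n e t).
V_H = (24.8)(0.285)/((4.45×10²⁶)(1.602×10⁻¹⁹)(1.19×10⁻⁴)) ≈ 8.33×10⁻⁴ V.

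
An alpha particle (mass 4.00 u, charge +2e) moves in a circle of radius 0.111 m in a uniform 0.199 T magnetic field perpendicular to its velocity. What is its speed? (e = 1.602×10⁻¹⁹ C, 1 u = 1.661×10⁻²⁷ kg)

From |q|vB = mv²/r, v = |q|Br/m.
v = (3.204×10⁻¹⁹)(0.199)(0.111)/6.644×10⁻²⁷ ≈ 1.07×10⁶ m/s.

v ≈ 1.07×10⁶ m/s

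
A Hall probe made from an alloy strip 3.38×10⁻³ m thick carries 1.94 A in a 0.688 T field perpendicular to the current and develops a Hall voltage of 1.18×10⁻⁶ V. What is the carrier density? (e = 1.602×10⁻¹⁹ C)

n ≈ 2.09×10²⁷ m⁻³

From V_H = IB/(n e t), n = IB/(V_H e t).
n = (1.94)(0.688)/((1.18×10⁻⁶)(1.602×10⁻¹⁹)(3.38×10⁻³)) ≈ 2.09×10²⁷ m⁻³.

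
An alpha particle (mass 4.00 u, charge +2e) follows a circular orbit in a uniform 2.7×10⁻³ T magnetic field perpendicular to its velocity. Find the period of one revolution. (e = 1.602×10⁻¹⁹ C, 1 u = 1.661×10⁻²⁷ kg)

T ≈ 4.8×10⁻⁵ s

The cyclotron period depends only on m, q, B: T = 2πm/(|q|B).
T = 2π(6.644×10⁻²⁷)/((3.204×10⁻¹⁹)(2.7×10⁻³)) ≈ 4.8×10⁻⁵ s.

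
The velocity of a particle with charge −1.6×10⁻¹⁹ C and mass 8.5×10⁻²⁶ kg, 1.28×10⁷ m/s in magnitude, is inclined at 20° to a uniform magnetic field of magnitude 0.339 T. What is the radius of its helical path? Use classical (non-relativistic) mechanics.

v⊥ = v sinθ = 1.28×10⁷·sin20° ≈ 4.378×10⁶ m/s.
r = m v⊥/(|q|B) = (8.5×10⁻²⁶)(4.378×10⁶)/((1.6×10⁻¹⁹)(0.339)) ≈ 6.86 m.

r ≈ 6.86 m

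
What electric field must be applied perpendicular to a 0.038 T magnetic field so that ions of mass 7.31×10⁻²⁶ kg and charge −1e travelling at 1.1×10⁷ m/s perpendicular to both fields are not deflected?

For straight-line motion qE = qvB, so E = vB.
E = 1.1×10⁷ × 0.038 = 4.2×10⁵ V/m.

E = 4.2×10⁵ V/m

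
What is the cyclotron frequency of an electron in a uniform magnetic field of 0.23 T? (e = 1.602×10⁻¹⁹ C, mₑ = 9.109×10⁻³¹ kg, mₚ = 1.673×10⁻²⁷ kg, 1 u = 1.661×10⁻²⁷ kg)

f = |q|B/(2πm).
f = (1.602×10⁻¹⁹)(0.23)/(2π·9.109×10⁻³¹) ≈ 6.4×10⁹ Hz.

f ≈ 6.4×10⁹ Hz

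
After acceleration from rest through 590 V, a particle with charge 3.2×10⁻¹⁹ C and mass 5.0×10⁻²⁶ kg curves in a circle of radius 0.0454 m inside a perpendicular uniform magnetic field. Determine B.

B ≈ 0.299 T

v = √(2|q|V/m) = √(2·3.2×10⁻¹⁹·590/5.0×10⁻²⁶) ≈ 8.690×10⁴ m/s.
B = mv/(|q|r) = (5.0×10⁻²⁶)(8.690×10⁴)/((3.2×10⁻¹⁹)(0.0454)) ≈ 0.299 T.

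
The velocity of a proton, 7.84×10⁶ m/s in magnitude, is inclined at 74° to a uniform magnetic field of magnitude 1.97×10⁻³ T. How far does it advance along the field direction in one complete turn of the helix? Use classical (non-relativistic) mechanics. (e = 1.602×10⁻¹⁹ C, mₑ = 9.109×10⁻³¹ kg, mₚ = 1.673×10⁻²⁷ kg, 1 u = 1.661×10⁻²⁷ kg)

v∥ = v cosθ = 7.84×10⁶·cos74° ≈ 2.161×10⁶ m/s.
T = 2πm/(|q|B) = 2π(1.673×10⁻²⁷)/((1.602×10⁻¹⁹)(1.97×10⁻³)) ≈ 3.331×10⁻⁵ s.
pitch = v∥ T = (2.161×10⁶)(3.331×10⁻⁵) ≈ 72.0 m.

p ≈ 72.0 m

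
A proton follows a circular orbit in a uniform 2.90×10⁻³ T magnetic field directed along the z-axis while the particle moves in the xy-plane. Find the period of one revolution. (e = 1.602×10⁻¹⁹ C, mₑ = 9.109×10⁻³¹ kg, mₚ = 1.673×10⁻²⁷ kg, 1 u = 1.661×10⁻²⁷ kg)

T ≈ 2.26×10⁻⁵ s

The cyclotron period depends only on m, q, B: T = 2πm/(|q|B).
T = 2π(1.673×10⁻²⁷)/((1.602×10⁻¹⁹)(2.90×10⁻³)) ≈ 2.26×10⁻⁵ s.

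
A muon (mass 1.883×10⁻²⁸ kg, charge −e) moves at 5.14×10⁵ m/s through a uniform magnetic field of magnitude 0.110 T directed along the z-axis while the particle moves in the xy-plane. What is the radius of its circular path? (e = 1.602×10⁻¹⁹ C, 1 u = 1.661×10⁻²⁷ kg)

r ≈ 5.49×10⁻³ m

The magnetic force provides the centripetal force: |q|vB = mv²/r.
r = mv/(|q|B) = (1.883×10⁻²⁸)(5.14×10⁵)/((1.602×10⁻¹⁹)(0.110)) ≈ 5.49×10⁻³ m.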